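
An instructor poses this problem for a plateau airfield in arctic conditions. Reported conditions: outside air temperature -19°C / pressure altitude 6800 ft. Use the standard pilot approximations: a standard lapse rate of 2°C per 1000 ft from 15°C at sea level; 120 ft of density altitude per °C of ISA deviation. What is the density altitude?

4352 ft

ISA temperature at 6800 ft = 15 − 2 × (6800/1000) = 1.4°C.
ISA deviation = -19 − 1.4 = -20.4°C.
Density altitude = 6800 + 120 × (-20.4) = 6800 + (-2448) = 4352 ft.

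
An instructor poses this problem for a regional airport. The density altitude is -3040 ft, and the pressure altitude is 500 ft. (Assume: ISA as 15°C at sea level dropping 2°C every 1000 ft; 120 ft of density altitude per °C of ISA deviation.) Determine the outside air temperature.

Density altitude − pressure altitude = -3040 − 500 = -3540 ft.
At 120 ft/°C that is an ISA deviation of -3540/120 = -29.5°C.
ISA temperature at 500 ft = 15 − 2 × (500/1000) = 14°C.
OAT = ISA + deviation = 14 + (-29.5) = -15.5°C.

-15.5°C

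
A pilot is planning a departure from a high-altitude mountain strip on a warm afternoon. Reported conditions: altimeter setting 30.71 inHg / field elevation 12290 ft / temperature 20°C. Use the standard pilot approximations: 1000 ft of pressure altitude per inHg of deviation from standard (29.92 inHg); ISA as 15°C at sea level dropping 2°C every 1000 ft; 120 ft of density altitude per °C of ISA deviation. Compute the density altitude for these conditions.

14860 ft

Pressure altitude = 12290 + (29.92 − 30.71) × 1000 = 12290 + (-790) = 11500 ft.
ISA temperature at 11500 ft = 15 − 2 × (11500/1000) = -8°C.
ISA deviation = 20 − (-8) = +28°C.
Density altitude = 11500 + 120 × (28) = 14860 ft.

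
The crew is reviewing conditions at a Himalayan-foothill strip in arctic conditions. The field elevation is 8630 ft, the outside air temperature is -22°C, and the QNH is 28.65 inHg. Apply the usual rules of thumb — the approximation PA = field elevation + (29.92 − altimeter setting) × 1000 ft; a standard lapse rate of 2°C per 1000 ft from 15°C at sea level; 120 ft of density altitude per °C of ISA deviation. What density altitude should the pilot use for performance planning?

7836 ft

Pressure altitude = 8630 + (29.92 − 28.65) × 1000 = 8630 + (+1270) = 9900 ft.
ISA temperature at 9900 ft = 15 − 2 × (9900/1000) = -4.8°C.
ISA deviation = -22 − (-4.8) = -17.2°C.
Density altitude = 9900 + 120 × (-17.2) = 7836 ft.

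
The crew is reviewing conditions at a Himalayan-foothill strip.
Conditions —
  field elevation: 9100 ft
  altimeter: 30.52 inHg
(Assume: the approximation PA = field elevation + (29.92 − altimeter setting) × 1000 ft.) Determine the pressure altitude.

8500 ft

Pressure correction = (29.92 − 30.52) × 1000 = -600 ft.
Pressure altitude = 9100 + (-600) = 8500 ft.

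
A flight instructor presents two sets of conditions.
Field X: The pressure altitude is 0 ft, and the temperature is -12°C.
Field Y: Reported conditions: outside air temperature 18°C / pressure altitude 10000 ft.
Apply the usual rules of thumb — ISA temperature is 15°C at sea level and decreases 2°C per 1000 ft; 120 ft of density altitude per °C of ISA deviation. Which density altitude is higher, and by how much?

Field Y by 16000 ft

Field X: ISA temp = 15°C, deviation -27°C, DA = 0 + 120 × (-27) = -3240 ft.
Field Y: ISA temp = -5°C, deviation +23°C, DA = 10000 + 120 × 23 = 12760 ft.
Field Y is higher by 12760 − (-3240) = 16000 ft.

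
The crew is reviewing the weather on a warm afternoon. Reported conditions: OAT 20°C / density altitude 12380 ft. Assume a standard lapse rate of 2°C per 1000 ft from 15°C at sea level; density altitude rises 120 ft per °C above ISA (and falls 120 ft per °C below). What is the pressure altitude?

9500 ft

DA = PA + 120 × (OAT − (15 − 2·PA/1000)) = PA + 120·OAT − 1800 + 0.24·PA = 1.24·PA + 120·OAT − 1800.
So 1.24·PA = 12380 − 120 × 20 + 1800 = 11780.
PA = 11780 / 1.24 = 9500 ft.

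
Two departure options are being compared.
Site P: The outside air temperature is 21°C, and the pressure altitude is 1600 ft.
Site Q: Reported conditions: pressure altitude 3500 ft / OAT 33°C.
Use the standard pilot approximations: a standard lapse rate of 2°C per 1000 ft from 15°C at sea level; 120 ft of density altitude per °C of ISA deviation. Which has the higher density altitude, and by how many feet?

Site Q by 3796 ft

Site P: ISA temp = 11.8°C, deviation +9.2°C, DA = 1600 + 120 × 9.2 = 2704 ft.
Site Q: ISA temp = 8°C, deviation +25°C, DA = 3500 + 120 × 25 = 6500 ft.
Site Q is higher by 6500 − 2704 = 3796 ft.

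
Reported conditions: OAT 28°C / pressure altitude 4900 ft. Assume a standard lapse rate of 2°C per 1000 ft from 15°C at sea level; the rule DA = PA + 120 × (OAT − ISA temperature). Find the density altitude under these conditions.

7636 ft

ISA temperature at 4900 ft = 15 − 2 × (4900/1000) = 5.2°C.
ISA deviation = 28 − 5.2 = +22.8°C.
Density altitude = 4900 + 120 × (22.8) = 4900 + (+2736) = 7636 ft.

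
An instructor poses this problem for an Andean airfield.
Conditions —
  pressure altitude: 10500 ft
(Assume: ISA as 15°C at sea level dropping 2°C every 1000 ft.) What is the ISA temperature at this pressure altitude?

ISA temperature = 15 − 2 × (10500/1000) = 15 − 21 = -6°C.

-6°C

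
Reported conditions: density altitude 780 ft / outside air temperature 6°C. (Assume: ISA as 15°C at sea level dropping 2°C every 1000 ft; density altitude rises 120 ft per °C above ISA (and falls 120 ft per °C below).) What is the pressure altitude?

DA = PA + 120 × (OAT − (15 − 2·PA/1000)) = PA + 120·OAT − 1800 + 0.24·PA = 1.24·PA + 120·OAT − 1800.
So 1.24·PA = 780 − 120 × 6 + 1800 = 1860.
PA = 1860 / 1.24 = 1500 ft.

1500 ft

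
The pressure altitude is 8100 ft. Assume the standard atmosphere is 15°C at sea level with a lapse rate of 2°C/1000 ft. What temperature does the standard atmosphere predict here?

ISA temperature = 15 − 2 × (8100/1000) = 15 − 16.2 = -1.2°C.

-1.2°C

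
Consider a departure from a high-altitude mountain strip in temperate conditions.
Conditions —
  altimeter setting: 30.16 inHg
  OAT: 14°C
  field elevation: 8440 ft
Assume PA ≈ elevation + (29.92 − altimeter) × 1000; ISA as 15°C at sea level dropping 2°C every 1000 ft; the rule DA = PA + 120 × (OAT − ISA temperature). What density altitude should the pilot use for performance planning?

10048 ft

Pressure altitude = 8440 + (29.92 − 30.16) × 1000 = 8440 + (-240) = 8200 ft.
ISA temperature at 8200 ft = 15 − 2 × (8200/1000) = -1.4°C.
ISA deviation = 14 − (-1.4) = +15.4°C.
Density altitude = 8200 + 120 × (15.4) = 10048 ft.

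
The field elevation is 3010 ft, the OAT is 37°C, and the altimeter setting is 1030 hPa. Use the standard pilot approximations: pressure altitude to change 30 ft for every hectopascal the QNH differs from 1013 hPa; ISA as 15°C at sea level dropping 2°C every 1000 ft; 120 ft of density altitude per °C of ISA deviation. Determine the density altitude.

Pressure altitude = 3010 + (1013 − 1030) × 30 = 3010 + (-510) = 2500 ft.
ISA temperature at 2500 ft = 15 − 2 × (2500/1000) = 10°C.
ISA deviation = 37 − 10 = +27°C.
Density altitude = 2500 + 120 × (27) = 5740 ft.

5740 ft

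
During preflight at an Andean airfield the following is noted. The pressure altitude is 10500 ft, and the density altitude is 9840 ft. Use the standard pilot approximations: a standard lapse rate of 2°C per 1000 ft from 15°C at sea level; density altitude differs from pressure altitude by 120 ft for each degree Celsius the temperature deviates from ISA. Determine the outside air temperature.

-11.5°C

Density altitude − pressure altitude = 9840 − 10500 = -660 ft.
At 120 ft/°C that is an ISA deviation of -660/120 = -5.5°C.
ISA temperature at 10500 ft = 15 − 2 × (10500/1000) = -6°C.
OAT = ISA + deviation = -6 + (-5.5) = -11.5°C.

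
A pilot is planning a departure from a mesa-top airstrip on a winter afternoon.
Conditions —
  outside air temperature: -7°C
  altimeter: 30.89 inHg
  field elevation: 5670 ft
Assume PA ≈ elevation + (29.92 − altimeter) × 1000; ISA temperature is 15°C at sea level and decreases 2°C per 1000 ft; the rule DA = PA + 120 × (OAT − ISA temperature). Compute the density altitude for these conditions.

3188 ft

Pressure altitude = 5670 + (29.92 − 30.89) × 1000 = 5670 + (-970) = 4700 ft.
ISA temperature at 4700 ft = 15 − 2 × (4700/1000) = 5.6°C.
ISA deviation = -7 − 5.6 = -12.6°C.
Density altitude = 4700 + 120 × (-12.6) = 3188 ft.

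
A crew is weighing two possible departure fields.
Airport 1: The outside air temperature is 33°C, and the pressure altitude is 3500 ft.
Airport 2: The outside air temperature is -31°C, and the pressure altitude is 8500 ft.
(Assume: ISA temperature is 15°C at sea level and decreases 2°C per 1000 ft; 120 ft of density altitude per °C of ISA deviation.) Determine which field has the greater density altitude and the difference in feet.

Airport 1 by 1480 ft

Airport 1: ISA temp = 8°C, deviation +25°C, DA = 3500 + 120 × 25 = 6500 ft.
Airport 2: ISA temp = -2°C, deviation -29°C, DA = 8500 + 120 × (-29) = 5020 ft.
Airport 1 is higher by 6500 − 5020 = 1480 ft.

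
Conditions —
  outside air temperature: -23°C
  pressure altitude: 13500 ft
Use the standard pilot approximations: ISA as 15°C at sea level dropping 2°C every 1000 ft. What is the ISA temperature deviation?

ISA temperature at 13500 ft = 15 − 2 × (13500/1000) = -12°C.
Deviation = OAT − ISA = -23 − (-12) = -11°C.

ISA-11°C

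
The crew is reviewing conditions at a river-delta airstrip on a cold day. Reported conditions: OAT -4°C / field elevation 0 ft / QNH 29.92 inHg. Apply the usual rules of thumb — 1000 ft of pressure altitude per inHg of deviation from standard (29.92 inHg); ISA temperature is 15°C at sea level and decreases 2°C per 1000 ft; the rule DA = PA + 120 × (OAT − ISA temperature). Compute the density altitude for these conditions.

-2280 ft

Pressure altitude = 0 + (29.92 − 29.92) × 1000 = 0 + (0) = 0 ft.
ISA temperature at 0 ft = 15 − 2 × (0/1000) = 15°C.
ISA deviation = -4 − 15 = -19°C.
Density altitude = 0 + 120 × (-19) = -2280 ft.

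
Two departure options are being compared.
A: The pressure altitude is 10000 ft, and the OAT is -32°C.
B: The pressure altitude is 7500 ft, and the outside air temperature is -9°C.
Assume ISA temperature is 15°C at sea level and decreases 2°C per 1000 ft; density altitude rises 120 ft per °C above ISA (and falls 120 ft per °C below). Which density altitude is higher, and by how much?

A by 340 ft

A: ISA temp = -5°C, deviation -27°C, DA = 10000 + 120 × (-27) = 6760 ft.
B: ISA temp = 0°C, deviation -9°C, DA = 7500 + 120 × (-9) = 6420 ft.
A is higher by 6760 − 6420 = 340 ft.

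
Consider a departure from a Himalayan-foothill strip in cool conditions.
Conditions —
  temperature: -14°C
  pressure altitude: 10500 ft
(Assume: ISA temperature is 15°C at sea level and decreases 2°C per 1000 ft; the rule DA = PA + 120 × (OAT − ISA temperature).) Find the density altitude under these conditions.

9540 ft

ISA temperature at 10500 ft = 15 − 2 × (10500/1000) = -6°C.
ISA deviation = -14 − (-6) = -8°C.
Density altitude = 10500 + 120 × (-8) = 10500 + (-960) = 9540 ft.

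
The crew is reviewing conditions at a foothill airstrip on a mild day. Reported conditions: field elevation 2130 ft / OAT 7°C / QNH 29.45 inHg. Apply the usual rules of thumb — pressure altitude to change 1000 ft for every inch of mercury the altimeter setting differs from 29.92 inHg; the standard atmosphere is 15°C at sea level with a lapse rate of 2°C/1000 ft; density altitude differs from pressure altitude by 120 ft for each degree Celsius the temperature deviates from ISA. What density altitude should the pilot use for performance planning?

2264 ft

Pressure altitude = 2130 + (29.92 − 29.45) × 1000 = 2130 + (+470) = 2600 ft.
ISA temperature at 2600 ft = 15 − 2 × (2600/1000) = 9.8°C.
ISA deviation = 7 − 9.8 = -2.8°C.
Density altitude = 2600 + 120 × (-2.8) = 2264 ft.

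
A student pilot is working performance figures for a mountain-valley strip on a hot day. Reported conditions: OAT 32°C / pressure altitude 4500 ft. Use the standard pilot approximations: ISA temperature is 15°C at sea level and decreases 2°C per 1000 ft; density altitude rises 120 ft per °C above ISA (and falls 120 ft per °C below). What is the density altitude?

7620 ft

ISA temperature at 4500 ft = 15 − 2 × (4500/1000) = 6°C.
ISA deviation = 32 − 6 = +26°C.
Density altitude = 4500 + 120 × (26) = 4500 + (+3120) = 7620 ft.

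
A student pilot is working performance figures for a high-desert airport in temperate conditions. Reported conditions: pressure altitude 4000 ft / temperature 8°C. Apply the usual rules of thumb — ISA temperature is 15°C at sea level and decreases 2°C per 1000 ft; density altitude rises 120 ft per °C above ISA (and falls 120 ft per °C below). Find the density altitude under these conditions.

ISA temperature at 4000 ft = 15 − 2 × (4000/1000) = 7°C.
ISA deviation = 8 − 7 = +1°C.
Density altitude = 4000 + 120 × (1) = 4000 + (+120) = 4120 ft.

4120 ft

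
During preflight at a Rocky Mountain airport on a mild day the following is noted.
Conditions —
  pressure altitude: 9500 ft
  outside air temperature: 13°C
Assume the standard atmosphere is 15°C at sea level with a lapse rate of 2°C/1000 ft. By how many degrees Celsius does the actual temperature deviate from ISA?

ISA temperature at 9500 ft = 15 − 2 × (9500/1000) = -4°C.
Deviation = OAT − ISA = 13 − (-4) = +17°C.

ISA+17°C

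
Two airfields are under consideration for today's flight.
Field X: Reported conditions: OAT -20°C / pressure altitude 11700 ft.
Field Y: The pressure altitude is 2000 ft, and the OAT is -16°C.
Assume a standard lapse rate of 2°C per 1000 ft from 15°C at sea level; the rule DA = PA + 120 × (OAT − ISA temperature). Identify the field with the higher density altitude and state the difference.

Field X by 11548 ft

Field X: ISA temp = -8.4°C, deviation -11.6°C, DA = 11700 + 120 × (-11.6) = 10308 ft.
Field Y: ISA temp = 11°C, deviation -27°C, DA = 2000 + 120 × (-27) = -1240 ft.
Field X is higher by 10308 − (-1240) = 11548 ft.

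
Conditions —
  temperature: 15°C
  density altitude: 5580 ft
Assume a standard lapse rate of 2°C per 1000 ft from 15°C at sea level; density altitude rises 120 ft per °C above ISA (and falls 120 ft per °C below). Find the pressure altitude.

DA = PA + 120 × (OAT − (15 − 2·PA/1000)) = PA + 120·OAT − 1800 + 0.24·PA = 1.24·PA + 120·OAT − 1800.
So 1.24·PA = 5580 − 120 × 15 + 1800 = 5580.
PA = 5580 / 1.24 = 4500 ft.

4500 ft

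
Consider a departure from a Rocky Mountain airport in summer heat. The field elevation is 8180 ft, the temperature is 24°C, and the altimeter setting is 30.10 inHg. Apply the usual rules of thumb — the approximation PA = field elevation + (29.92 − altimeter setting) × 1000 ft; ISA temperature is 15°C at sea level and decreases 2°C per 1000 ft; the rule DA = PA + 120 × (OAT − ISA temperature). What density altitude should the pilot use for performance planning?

Pressure altitude = 8180 + (29.92 − 30.10) × 1000 = 8180 + (-180) = 8000 ft.
ISA temperature at 8000 ft = 15 − 2 × (8000/1000) = -1°C.
ISA deviation = 24 − (-1) = +25°C.
Density altitude = 8000 + 120 × (25) = 11000 ft.

11000 ft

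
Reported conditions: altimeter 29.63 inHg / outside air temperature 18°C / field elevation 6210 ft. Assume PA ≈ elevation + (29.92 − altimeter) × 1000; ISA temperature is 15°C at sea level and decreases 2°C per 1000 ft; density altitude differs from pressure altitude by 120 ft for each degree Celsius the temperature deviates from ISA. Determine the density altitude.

Pressure altitude = 6210 + (29.92 − 29.63) × 1000 = 6210 + (+290) = 6500 ft.
ISA temperature at 6500 ft = 15 − 2 × (6500/1000) = 2°C.
ISA deviation = 18 − 2 = +16°C.
Density altitude = 6500 + 120 × (16) = 8420 ft.

8420 ft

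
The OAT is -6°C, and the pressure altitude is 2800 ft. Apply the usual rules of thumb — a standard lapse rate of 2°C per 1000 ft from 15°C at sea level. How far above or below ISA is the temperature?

ISA-15.4°C

ISA temperature at 2800 ft = 15 − 2 × (2800/1000) = 9.4°C.
Deviation = OAT − ISA = -6 − 9.4 = -15.4°C.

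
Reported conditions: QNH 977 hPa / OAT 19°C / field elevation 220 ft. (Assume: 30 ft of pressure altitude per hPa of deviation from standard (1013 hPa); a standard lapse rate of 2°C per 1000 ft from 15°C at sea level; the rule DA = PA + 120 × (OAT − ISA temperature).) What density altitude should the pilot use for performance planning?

Pressure altitude = 220 + (1013 − 977) × 30 = 220 + (+1080) = 1300 ft.
ISA temperature at 1300 ft = 15 − 2 × (1300/1000) = 12.4°C.
ISA deviation = 19 − 12.4 = +6.6°C.
Density altitude = 1300 + 120 × (6.6) = 2092 ft.

2092 ft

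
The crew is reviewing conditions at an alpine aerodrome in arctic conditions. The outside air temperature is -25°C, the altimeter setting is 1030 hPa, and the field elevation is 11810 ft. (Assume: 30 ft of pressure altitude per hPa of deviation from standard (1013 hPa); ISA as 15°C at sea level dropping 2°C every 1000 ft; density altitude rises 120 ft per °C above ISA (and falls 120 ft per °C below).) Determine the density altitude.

9212 ft

Pressure altitude = 11810 + (1013 − 1030) × 30 = 11810 + (-510) = 11300 ft.
ISA temperature at 11300 ft = 15 − 2 × (11300/1000) = -7.6°C.
ISA deviation = -25 − (-7.6) = -17.4°C.
Density altitude = 11300 + 120 × (-17.4) = 9212 ft.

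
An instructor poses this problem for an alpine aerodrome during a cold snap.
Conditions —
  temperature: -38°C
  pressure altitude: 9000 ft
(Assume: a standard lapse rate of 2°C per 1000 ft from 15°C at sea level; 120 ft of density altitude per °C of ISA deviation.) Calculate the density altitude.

ISA temperature at 9000 ft = 15 − 2 × (9000/1000) = -3°C.
ISA deviation = -38 − (-3) = -35°C.
Density altitude = 9000 + 120 × (-35) = 9000 + (-4200) = 4800 ft.

4800 ft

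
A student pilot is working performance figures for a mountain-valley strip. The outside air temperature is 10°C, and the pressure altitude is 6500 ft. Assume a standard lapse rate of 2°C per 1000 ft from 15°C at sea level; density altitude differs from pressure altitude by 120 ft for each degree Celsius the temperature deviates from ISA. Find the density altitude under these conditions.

ISA temperature at 6500 ft = 15 − 2 × (6500/1000) = 2°C.
ISA deviation = 10 − 2 = +8°C.
Density altitude = 6500 + 120 × (8) = 6500 + (+960) = 7460 ft.

7460 ft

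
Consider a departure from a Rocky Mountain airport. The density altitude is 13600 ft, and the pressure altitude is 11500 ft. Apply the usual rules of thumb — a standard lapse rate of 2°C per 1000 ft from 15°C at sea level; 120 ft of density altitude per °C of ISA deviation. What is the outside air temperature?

9.5°C

Density altitude − pressure altitude = 13600 − 11500 = +2100 ft.
At 120 ft/°C that is an ISA deviation of 2100/120 = +17.5°C.
ISA temperature at 11500 ft = 15 − 2 × (11500/1000) = -8°C.
OAT = ISA + deviation = -8 + (+17.5) = 9.5°C.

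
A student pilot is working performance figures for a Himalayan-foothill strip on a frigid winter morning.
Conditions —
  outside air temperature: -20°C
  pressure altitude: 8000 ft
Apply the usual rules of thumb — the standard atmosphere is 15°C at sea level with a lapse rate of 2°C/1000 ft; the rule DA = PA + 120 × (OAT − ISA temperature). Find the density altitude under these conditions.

ISA temperature at 8000 ft = 15 − 2 × (8000/1000) = -1°C.
ISA deviation = -20 − (-1) = -19°C.
Density altitude = 8000 + 120 × (-19) = 8000 + (-2280) = 5720 ft.

5720 ft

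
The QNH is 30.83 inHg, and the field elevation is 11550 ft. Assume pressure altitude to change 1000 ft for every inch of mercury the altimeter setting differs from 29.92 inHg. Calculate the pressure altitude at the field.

10640 ft

Pressure correction = (29.92 − 30.83) × 1000 = -910 ft.
Pressure altitude = 11550 + (-910) = 10640 ft.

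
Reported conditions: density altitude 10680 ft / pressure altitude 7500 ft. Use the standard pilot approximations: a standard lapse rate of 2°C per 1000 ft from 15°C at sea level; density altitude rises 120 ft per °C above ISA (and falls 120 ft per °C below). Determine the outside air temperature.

26.5°C

Density altitude − pressure altitude = 10680 − 7500 = +3180 ft.
At 120 ft/°C that is an ISA deviation of 3180/120 = +26.5°C.
ISA temperature at 7500 ft = 15 − 2 × (7500/1000) = 0°C.
OAT = ISA + deviation = 0 + (+26.5) = 26.5°C.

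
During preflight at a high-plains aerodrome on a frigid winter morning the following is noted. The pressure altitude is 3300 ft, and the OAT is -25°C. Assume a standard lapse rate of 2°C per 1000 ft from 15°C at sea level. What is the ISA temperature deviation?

ISA temperature at 3300 ft = 15 − 2 × (3300/1000) = 8.4°C.
Deviation = OAT − ISA = -25 − 8.4 = -33.4°C.

ISA-33.4°C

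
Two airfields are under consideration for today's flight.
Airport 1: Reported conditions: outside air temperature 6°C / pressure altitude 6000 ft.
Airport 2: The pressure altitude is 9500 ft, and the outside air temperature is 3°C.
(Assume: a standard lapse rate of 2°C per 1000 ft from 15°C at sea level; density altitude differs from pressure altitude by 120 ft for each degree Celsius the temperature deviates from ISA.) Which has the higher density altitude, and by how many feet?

Airport 1: ISA temp = 3°C, deviation +3°C, DA = 6000 + 120 × 3 = 6360 ft.
Airport 2: ISA temp = -4°C, deviation +7°C, DA = 9500 + 120 × 7 = 10340 ft.
Airport 2 is higher by 10340 − 6360 = 3980 ft.

Airport 2 by 3980 ft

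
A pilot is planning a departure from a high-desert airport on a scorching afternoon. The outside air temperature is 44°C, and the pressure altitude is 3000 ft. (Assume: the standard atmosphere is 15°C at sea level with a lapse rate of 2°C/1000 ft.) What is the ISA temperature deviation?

ISA temperature at 3000 ft = 15 − 2 × (3000/1000) = 9°C.
Deviation = OAT − ISA = 44 − 9 = +35°C.

ISA+35°C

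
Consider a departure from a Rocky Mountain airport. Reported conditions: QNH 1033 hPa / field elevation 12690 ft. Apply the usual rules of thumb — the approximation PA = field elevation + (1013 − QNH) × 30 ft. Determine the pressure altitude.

12090 ft

Pressure correction = (1013 − 1033) × 30 = -600 ft.
Pressure altitude = 12690 + (-600) = 12090 ft.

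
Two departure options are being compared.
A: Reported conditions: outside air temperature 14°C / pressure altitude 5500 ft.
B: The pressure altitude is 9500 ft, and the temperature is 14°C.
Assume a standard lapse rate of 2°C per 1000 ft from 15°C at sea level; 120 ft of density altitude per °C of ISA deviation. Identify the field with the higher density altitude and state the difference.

B by 4960 ft

A: ISA temp = 4°C, deviation +10°C, DA = 5500 + 120 × 10 = 6700 ft.
B: ISA temp = -4°C, deviation +18°C, DA = 9500 + 120 × 18 = 11660 ft.
B is higher by 11660 − 6700 = 4960 ft.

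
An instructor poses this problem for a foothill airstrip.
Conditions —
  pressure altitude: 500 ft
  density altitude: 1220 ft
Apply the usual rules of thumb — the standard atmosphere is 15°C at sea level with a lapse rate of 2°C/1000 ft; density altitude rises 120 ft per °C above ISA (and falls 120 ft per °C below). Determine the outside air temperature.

20°C

Density altitude − pressure altitude = 1220 − 500 = +720 ft.
At 120 ft/°C that is an ISA deviation of 720/120 = +6°C.
ISA temperature at 500 ft = 15 − 2 × (500/1000) = 14°C.
OAT = ISA + deviation = 14 + (+6) = 20°C.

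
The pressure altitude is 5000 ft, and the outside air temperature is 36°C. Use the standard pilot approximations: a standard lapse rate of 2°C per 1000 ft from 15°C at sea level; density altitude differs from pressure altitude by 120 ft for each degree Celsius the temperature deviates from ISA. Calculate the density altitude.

ISA temperature at 5000 ft = 15 − 2 × (5000/1000) = 5°C.
ISA deviation = 36 − 5 = +31°C.
Density altitude = 5000 + 120 × (31) = 5000 + (+3720) = 8720 ft.

8720 ft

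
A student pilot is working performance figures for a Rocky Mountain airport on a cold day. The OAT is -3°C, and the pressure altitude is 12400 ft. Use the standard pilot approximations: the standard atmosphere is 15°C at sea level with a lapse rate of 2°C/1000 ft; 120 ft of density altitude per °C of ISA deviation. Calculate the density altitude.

13216 ft

ISA temperature at 12400 ft = 15 − 2 × (12400/1000) = -9.8°C.
ISA deviation = -3 − (-9.8) = +6.8°C.
Density altitude = 12400 + 120 × (6.8) = 12400 + (+816) = 13216 ft.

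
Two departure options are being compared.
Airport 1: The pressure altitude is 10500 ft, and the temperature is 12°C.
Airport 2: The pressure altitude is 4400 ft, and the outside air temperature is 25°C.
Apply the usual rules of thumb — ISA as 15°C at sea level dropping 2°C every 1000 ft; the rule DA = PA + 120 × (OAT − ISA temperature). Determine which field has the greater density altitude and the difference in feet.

Airport 1 by 6004 ft

Airport 1: ISA temp = -6°C, deviation +18°C, DA = 10500 + 120 × 18 = 12660 ft.
Airport 2: ISA temp = 6.2°C, deviation +18.8°C, DA = 4400 + 120 × 18.8 = 6656 ft.
Airport 1 is higher by 12660 − 6656 = 6004 ft.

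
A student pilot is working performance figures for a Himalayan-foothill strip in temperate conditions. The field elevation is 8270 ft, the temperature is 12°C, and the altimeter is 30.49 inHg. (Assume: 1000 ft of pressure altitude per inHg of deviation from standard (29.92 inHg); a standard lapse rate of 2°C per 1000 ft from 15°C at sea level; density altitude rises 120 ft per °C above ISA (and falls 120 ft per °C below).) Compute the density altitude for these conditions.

9188 ft

Pressure altitude = 8270 + (29.92 − 30.49) × 1000 = 8270 + (-570) = 7700 ft.
ISA temperature at 7700 ft = 15 − 2 × (7700/1000) = -0.4°C.
ISA deviation = 12 − (-0.4) = +12.4°C.
Density altitude = 7700 + 120 × (12.4) = 9188 ft.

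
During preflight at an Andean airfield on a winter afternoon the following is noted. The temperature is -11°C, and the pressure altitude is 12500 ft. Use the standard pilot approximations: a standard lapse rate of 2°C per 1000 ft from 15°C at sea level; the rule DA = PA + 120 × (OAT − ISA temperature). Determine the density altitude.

ISA temperature at 12500 ft = 15 − 2 × (12500/1000) = -10°C.
ISA deviation = -11 − (-10) = -1°C.
Density altitude = 12500 + 120 × (-1) = 12500 + (-120) = 12380 ft.

12380 ft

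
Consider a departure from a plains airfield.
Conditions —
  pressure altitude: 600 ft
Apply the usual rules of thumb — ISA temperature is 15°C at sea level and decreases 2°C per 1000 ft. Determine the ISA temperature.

ISA temperature = 15 − 2 × (600/1000) = 15 − 1.2 = 13.8°C.

13.8°C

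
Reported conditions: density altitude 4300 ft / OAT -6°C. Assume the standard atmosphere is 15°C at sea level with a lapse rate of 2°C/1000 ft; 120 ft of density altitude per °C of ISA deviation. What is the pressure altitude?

DA = PA + 120 × (OAT − (15 − 2·PA/1000)) = PA + 120·OAT − 1800 + 0.24·PA = 1.24·PA + 120·OAT − 1800.
So 1.24·PA = 4300 − 120 × (-6) + 1800 = 6820.
PA = 6820 / 1.24 = 5500 ft.

5500 ft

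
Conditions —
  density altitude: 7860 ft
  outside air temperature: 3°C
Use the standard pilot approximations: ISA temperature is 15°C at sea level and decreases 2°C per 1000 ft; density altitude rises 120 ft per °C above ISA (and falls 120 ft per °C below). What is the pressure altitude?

7500 ft

DA = PA + 120 × (OAT − (15 − 2·PA/1000)) = PA + 120·OAT − 1800 + 0.24·PA = 1.24·PA + 120·OAT − 1800.
So 1.24·PA = 7860 − 120 × 3 + 1800 = 9300.
PA = 9300 / 1.24 = 7500 ft.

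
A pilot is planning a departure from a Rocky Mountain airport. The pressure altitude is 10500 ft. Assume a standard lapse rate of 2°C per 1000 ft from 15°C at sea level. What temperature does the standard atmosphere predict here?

ISA temperature = 15 − 2 × (10500/1000) = 15 − 21 = -6°C.

-6°C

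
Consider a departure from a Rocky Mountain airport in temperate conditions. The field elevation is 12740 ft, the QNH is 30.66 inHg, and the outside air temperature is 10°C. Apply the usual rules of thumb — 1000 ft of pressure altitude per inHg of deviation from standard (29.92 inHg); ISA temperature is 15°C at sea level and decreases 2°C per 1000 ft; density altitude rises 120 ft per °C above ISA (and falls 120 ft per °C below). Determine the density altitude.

14280 ft

Pressure altitude = 12740 + (29.92 − 30.66) × 1000 = 12740 + (-740) = 12000 ft.
ISA temperature at 12000 ft = 15 − 2 × (12000/1000) = -9°C.
ISA deviation = 10 − (-9) = +19°C.
Density altitude = 12000 + 120 × (19) = 14280 ft.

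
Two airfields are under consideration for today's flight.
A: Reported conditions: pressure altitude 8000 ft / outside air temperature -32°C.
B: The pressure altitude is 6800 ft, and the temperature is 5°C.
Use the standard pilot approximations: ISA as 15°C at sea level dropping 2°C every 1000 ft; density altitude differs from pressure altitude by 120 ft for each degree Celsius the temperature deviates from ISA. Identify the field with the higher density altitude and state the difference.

A: ISA temp = -1°C, deviation -31°C, DA = 8000 + 120 × (-31) = 4280 ft.
B: ISA temp = 1.4°C, deviation +3.6°C, DA = 6800 + 120 × 3.6 = 7232 ft.
B is higher by 7232 − 4280 = 2952 ft.

B by 2952 ft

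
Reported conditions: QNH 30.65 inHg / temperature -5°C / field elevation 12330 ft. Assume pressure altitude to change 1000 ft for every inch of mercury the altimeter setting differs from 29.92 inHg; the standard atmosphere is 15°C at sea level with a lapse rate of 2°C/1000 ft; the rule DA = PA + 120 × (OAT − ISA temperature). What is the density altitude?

11984 ft

Pressure altitude = 12330 + (29.92 − 30.65) × 1000 = 12330 + (-730) = 11600 ft.
ISA temperature at 11600 ft = 15 − 2 × (11600/1000) = -8.2°C.
ISA deviation = -5 − (-8.2) = +3.2°C.
Density altitude = 11600 + 120 × (3.2) = 11984 ft.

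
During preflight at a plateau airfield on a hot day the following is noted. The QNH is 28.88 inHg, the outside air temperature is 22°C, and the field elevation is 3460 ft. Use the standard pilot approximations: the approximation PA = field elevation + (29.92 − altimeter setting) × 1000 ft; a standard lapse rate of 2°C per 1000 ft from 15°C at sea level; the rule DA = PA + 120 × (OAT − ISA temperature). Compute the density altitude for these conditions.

6420 ft

Pressure altitude = 3460 + (29.92 − 28.88) × 1000 = 3460 + (+1040) = 4500 ft.
ISA temperature at 4500 ft = 15 − 2 × (4500/1000) = 6°C.
ISA deviation = 22 − 6 = +16°C.
Density altitude = 4500 + 120 × (16) = 6420 ft.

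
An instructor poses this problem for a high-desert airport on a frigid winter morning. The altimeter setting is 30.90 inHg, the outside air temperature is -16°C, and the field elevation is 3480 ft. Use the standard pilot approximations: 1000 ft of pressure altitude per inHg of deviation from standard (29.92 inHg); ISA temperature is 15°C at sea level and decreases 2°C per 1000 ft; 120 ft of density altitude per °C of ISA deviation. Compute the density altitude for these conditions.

-620 ft

Pressure altitude = 3480 + (29.92 − 30.90) × 1000 = 3480 + (-980) = 2500 ft.
ISA temperature at 2500 ft = 15 − 2 × (2500/1000) = 10°C.
ISA deviation = -16 − 10 = -26°C.
Density altitude = 2500 + 120 × (-26) = -620 ft.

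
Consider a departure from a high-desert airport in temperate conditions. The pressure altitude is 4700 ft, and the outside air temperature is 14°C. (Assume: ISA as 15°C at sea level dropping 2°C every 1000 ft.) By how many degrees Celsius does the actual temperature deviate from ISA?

ISA+8.4°C

ISA temperature at 4700 ft = 15 − 2 × (4700/1000) = 5.6°C.
Deviation = OAT − ISA = 14 − 5.6 = +8.4°C.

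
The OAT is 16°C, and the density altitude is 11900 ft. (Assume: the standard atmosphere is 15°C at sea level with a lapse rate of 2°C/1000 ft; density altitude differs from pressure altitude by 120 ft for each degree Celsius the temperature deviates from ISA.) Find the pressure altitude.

9500 ft

DA = PA + 120 × (OAT − (15 − 2·PA/1000)) = PA + 120·OAT − 1800 + 0.24·PA = 1.24·PA + 120·OAT − 1800.
So 1.24·PA = 11900 − 120 × 16 + 1800 = 11780.
PA = 11780 / 1.24 = 9500 ft.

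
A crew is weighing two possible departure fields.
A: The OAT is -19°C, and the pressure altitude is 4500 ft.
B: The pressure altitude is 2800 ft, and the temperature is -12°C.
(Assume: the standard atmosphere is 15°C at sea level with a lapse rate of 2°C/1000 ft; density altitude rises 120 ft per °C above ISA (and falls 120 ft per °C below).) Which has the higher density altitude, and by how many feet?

A by 1268 ft

A: ISA temp = 6°C, deviation -25°C, DA = 4500 + 120 × (-25) = 1500 ft.
B: ISA temp = 9.4°C, deviation -21.4°C, DA = 2800 + 120 × (-21.4) = 232 ft.
A is higher by 1500 − 232 = 1268 ft.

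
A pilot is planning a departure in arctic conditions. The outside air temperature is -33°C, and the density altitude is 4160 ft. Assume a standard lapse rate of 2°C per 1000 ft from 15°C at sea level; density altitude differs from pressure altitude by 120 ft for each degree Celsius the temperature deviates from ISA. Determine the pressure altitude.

8000 ft

DA = PA + 120 × (OAT − (15 − 2·PA/1000)) = PA + 120·OAT − 1800 + 0.24·PA = 1.24·PA + 120·OAT − 1800.
So 1.24·PA = 4160 − 120 × (-33) + 1800 = 9920.
PA = 9920 / 1.24 = 8000 ft.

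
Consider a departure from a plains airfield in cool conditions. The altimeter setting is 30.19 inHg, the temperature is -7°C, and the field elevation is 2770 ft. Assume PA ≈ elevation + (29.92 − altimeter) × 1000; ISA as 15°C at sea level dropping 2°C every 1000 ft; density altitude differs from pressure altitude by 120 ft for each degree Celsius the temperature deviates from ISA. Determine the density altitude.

Pressure altitude = 2770 + (29.92 − 30.19) × 1000 = 2770 + (-270) = 2500 ft.
ISA temperature at 2500 ft = 15 − 2 × (2500/1000) = 10°C.
ISA deviation = -7 − 10 = -17°C.
Density altitude = 2500 + 120 × (-17) = 460 ft.

460 ft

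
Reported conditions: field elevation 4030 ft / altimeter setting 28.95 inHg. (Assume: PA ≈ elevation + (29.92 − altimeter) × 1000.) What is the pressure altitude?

5000 ft

Pressure correction = (29.92 − 28.95) × 1000 = +970 ft.
Pressure altitude = 4030 + (+970) = 5000 ft.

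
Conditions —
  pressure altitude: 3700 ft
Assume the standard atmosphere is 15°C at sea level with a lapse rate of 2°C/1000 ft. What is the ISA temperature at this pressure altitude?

ISA temperature = 15 − 2 × (3700/1000) = 15 − 7.4 = 7.6°C.

7.6°C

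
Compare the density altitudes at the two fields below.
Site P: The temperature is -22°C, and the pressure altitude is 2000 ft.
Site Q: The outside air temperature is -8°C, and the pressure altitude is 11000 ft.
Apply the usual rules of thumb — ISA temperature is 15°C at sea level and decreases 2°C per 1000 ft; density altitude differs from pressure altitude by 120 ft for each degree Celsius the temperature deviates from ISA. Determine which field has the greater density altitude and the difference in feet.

Site Q by 12840 ft

Site P: ISA temp = 11°C, deviation -33°C, DA = 2000 + 120 × (-33) = -1960 ft.
Site Q: ISA temp = -7°C, deviation -1°C, DA = 11000 + 120 × (-1) = 10880 ft.
Site Q is higher by 10880 − (-1960) = 12840 ft.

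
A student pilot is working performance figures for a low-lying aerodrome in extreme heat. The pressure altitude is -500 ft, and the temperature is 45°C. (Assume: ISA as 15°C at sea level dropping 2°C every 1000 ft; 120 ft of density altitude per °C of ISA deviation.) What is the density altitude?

2980 ft

ISA temperature at -500 ft = 15 − 2 × (-500/1000) = 16°C.
ISA deviation = 45 − 16 = +29°C.
Density altitude = -500 + 120 × (29) = -500 + (+3480) = 2980 ft.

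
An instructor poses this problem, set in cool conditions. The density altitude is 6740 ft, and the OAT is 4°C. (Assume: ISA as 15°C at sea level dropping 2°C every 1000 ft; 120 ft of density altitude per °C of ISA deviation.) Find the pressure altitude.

DA = PA + 120 × (OAT − (15 − 2·PA/1000)) = PA + 120·OAT − 1800 + 0.24·PA = 1.24·PA + 120·OAT − 1800.
So 1.24·PA = 6740 − 120 × 4 + 1800 = 8060.
PA = 8060 / 1.24 = 6500 ft.

6500 ft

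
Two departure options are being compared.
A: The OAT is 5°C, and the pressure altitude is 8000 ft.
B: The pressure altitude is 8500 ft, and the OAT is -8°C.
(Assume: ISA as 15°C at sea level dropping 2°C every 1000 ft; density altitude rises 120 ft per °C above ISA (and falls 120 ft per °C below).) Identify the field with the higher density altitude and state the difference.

A: ISA temp = -1°C, deviation +6°C, DA = 8000 + 120 × 6 = 8720 ft.
B: ISA temp = -2°C, deviation -6°C, DA = 8500 + 120 × (-6) = 7780 ft.
A is higher by 8720 − 7780 = 940 ft.

A by 940 ft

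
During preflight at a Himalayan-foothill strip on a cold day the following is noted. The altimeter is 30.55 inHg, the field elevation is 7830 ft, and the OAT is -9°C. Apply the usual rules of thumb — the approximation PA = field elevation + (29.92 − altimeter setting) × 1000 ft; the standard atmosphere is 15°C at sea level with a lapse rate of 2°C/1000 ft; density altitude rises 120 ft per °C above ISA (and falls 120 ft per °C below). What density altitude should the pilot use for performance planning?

Pressure altitude = 7830 + (29.92 − 30.55) × 1000 = 7830 + (-630) = 7200 ft.
ISA temperature at 7200 ft = 15 − 2 × (7200/1000) = 0.6°C.
ISA deviation = -9 − 0.6 = -9.6°C.
Density altitude = 7200 + 120 × (-9.6) = 6048 ft.

6048 ft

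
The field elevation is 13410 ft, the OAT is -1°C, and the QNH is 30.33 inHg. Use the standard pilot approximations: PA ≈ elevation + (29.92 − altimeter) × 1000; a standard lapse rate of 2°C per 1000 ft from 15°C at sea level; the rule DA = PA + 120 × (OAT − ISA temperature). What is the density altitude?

Pressure altitude = 13410 + (29.92 − 30.33) × 1000 = 13410 + (-410) = 13000 ft.
ISA temperature at 13000 ft = 15 − 2 × (13000/1000) = -11°C.
ISA deviation = -1 − (-11) = +10°C.
Density altitude = 13000 + 120 × (10) = 14200 ft.

14200 ft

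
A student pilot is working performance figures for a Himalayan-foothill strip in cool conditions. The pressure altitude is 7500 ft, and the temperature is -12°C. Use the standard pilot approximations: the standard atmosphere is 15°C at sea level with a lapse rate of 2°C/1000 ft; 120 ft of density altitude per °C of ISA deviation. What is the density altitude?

ISA temperature at 7500 ft = 15 − 2 × (7500/1000) = 0°C.
ISA deviation = -12 − 0 = -12°C.
Density altitude = 7500 + 120 × (-12) = 7500 + (-1440) = 6060 ft.

6060 ft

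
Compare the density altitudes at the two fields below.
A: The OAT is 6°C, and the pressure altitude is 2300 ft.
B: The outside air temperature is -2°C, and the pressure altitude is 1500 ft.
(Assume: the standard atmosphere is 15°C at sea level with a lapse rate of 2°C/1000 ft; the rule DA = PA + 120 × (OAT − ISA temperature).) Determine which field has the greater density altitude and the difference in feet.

A: ISA temp = 10.4°C, deviation -4.4°C, DA = 2300 + 120 × (-4.4) = 1772 ft.
B: ISA temp = 12°C, deviation -14°C, DA = 1500 + 120 × (-14) = -180 ft.
A is higher by 1772 − (-180) = 1952 ft.

A by 1952 ft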